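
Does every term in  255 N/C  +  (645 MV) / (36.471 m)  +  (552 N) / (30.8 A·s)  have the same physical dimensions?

In SI base units:
  255 N/C:  N·C⁻¹ = kg·m·s⁻²·(s·A)⁻¹ = kg·m·s⁻³·A⁻¹
  (645 MV) / (36.471 m):  [kg·m²·s⁻³·A⁻¹] / [m] = kg·m·s⁻³·A⁻¹
  (552 N) / (30.8 A·s):  [kg·m·s⁻²] / [s·A] = kg·m·s⁻³·A⁻¹
Every term reduces to kg·m·s⁻³·A⁻¹.

Yes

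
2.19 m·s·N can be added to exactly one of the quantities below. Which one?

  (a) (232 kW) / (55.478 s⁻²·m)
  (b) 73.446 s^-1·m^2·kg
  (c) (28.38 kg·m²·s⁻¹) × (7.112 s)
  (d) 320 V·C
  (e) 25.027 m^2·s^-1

(b)

Reference: N·m·s = kg·m·s⁻²·m·s = kg·m²·s⁻¹.
Each option:
  (a) [kg·m²·s⁻³] / [m·s⁻²] = kg·m·s⁻¹
  (b) kg·m²·s⁻¹  ← same
  (c) [kg·m²·s⁻¹] · [s] = kg·m²
  (d) C·V = s·A·J·C⁻¹ = kg·m²·s⁻²
  (e) m²·s⁻¹
Only (b) matches kg·m²·s⁻¹.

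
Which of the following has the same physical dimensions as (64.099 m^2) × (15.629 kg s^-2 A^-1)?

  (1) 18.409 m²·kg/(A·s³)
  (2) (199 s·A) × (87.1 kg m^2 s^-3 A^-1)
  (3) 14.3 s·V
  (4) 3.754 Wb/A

(3)

Reference: [m²] · [kg·s⁻²·A⁻¹] = kg·m²·s⁻²·A⁻¹.
Each option:
  (1) kg·m²·s⁻³·A⁻¹
  (2) [s·A] · [kg·m²·s⁻³·A⁻¹] = kg·m²·s⁻²
  (3) V·s = J·C⁻¹·s = kg·m²·s⁻²·A⁻¹  ← same
  (4) Wb·A⁻¹ = V·s·A⁻¹ = kg·m²·s⁻²·A⁻²
Only (3) matches kg·m²·s⁻²·A⁻¹.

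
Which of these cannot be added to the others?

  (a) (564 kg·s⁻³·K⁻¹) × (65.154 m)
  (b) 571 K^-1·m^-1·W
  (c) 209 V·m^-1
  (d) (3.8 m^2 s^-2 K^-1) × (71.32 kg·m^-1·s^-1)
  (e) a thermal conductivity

Reduce each to base SI dimensions:
  (a) [kg·s⁻³·K⁻¹] · [m] = kg·m·s⁻³·K⁻¹
  (b) W·m⁻¹·K⁻¹ = J·s⁻¹·m⁻¹·K⁻¹ = kg·m·s⁻³·K⁻¹
  (c) V·m⁻¹ = J·C⁻¹·m⁻¹ = kg·m·s⁻³·A⁻¹
  (d) [m²·s⁻²·K⁻¹] · [kg·m⁻¹·s⁻¹] = kg·m·s⁻³·K⁻¹
  (e) [thermal conductivity] = kg·m·s⁻³·K⁻¹
All reduce to kg·m·s⁻³·K⁻¹ except (c), which is kg·m·s⁻³·A⁻¹.

(c)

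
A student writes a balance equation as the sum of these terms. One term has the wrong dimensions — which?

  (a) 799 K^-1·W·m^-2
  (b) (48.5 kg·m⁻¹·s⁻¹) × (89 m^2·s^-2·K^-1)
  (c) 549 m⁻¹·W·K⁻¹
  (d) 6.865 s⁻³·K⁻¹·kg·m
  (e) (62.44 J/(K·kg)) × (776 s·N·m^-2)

Dimensions:
  (a) W·m⁻²·K⁻¹ = J·s⁻¹·m⁻²·K⁻¹ = kg·s⁻³·K⁻¹
  (b) [kg·m⁻¹·s⁻¹] · [m²·s⁻²·K⁻¹] = kg·m·s⁻³·K⁻¹
  (c) W·m⁻¹·K⁻¹ = J·s⁻¹·m⁻¹·K⁻¹ = kg·m·s⁻³·K⁻¹
  (d) kg·m·s⁻³·K⁻¹
  (e) [m²·s⁻²·K⁻¹] · [kg·m⁻¹·s⁻¹] = kg·m·s⁻³·K⁻¹
All reduce to kg·m·s⁻³·K⁻¹ except (a), which is kg·s⁻³·K⁻¹.

(a)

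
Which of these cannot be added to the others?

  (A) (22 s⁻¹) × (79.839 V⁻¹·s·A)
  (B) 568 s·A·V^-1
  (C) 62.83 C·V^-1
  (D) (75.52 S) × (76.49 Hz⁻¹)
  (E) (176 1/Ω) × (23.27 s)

Work out the base dimensions of each:
  (A) [s⁻¹] · [kg⁻¹·m⁻²·s⁴·A²] = kg⁻¹·m⁻²·s³·A²
  (B) A·s·V⁻¹ = A·s·(J·C⁻¹)⁻¹ = kg⁻¹·m⁻²·s⁴·A²
  (C) C·V⁻¹ = s·A·(J·C⁻¹)⁻¹ = kg⁻¹·m⁻²·s⁴·A²
  (D) [kg⁻¹·m⁻²·s³·A²] · [s] = kg⁻¹·m⁻²·s⁴·A²
  (E) [kg⁻¹·m⁻²·s³·A²] · [s] = kg⁻¹·m⁻²·s⁴·A²
All reduce to kg⁻¹·m⁻²·s⁴·A² except (A), which is kg⁻¹·m⁻²·s³·A².

(A)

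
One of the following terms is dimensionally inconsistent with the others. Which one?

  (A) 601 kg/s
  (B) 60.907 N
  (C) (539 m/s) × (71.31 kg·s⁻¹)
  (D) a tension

Reduce each to base SI dimensions:
  (A) kg·s⁻¹
  (B) N = kg·m·s⁻²
  (C) [m·s⁻¹] · [kg·s⁻¹] = kg·m·s⁻²
  (D) [tension] = kg·m·s⁻²
All reduce to kg·m·s⁻² except (A), which is kg·s⁻¹.

(A)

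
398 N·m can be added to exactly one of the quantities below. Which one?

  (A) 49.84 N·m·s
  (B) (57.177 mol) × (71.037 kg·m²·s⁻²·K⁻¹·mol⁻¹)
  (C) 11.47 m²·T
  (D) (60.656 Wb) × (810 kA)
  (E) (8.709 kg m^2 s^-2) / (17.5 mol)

Reference: N·m = kg·m·s⁻²·m = kg·m²·s⁻².
Each option:
  (A) N·m·s = kg·m·s⁻²·m·s = kg·m²·s⁻¹
  (B) [mol] · [kg·m²·s⁻²·K⁻¹·mol⁻¹] = kg·m²·s⁻²·K⁻¹
  (C) T·m² = Wb·m⁻²·m² = kg·m²·s⁻²·A⁻¹
  (D) [kg·m²·s⁻²·A⁻¹] · [A] = kg·m²·s⁻²  ← same
  (E) [kg·m²·s⁻²] / [mol] = kg·m²·s⁻²·mol⁻¹
Only (D) matches kg·m²·s⁻².

(D)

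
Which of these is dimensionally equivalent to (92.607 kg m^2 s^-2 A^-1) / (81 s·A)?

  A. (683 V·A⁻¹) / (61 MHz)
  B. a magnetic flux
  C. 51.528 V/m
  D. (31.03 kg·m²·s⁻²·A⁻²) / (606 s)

D.

Reference: [kg·m²·s⁻²·A⁻¹] / [s·A] = kg·m²·s⁻³·A⁻².
Each option:
  A. [kg·m²·s⁻³·A⁻²] / [s⁻¹] = kg·m²·s⁻²·A⁻²
  B. [magnetic flux] = kg·m²·s⁻²·A⁻¹
  C. V·m⁻¹ = J·C⁻¹·m⁻¹ = kg·m·s⁻³·A⁻¹
  D. [kg·m²·s⁻²·A⁻²] / [s] = kg·m²·s⁻³·A⁻²  ← same
Only D. matches kg·m²·s⁻³·A⁻².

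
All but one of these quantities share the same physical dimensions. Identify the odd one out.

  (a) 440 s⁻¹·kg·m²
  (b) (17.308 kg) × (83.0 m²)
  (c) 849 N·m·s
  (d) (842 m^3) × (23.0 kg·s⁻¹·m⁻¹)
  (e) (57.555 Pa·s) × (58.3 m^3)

(b)

In SI base units:
  (a) kg·m²·s⁻¹
  (b) [kg] · [m²] = kg·m²
  (c) N·m·s = kg·m·s⁻²·m·s = kg·m²·s⁻¹
  (d) [m³] · [kg·m⁻¹·s⁻¹] = kg·m²·s⁻¹
  (e) [kg·m⁻¹·s⁻¹] · [m³] = kg·m²·s⁻¹
All reduce to kg·m²·s⁻¹ except (b), which is kg·m².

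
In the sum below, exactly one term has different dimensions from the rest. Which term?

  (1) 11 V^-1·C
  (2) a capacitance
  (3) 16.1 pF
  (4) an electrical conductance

Work out the base dimensions of each:
  (1) C·V⁻¹ = s·A·(J·C⁻¹)⁻¹ = kg⁻¹·m⁻²·s⁴·A²
  (2) [capacitance] = kg⁻¹·m⁻²·s⁴·A²
  (3) F = C·V⁻¹ = kg⁻¹·m⁻²·s⁴·A²
  (4) [electrical conductance] = kg⁻¹·m⁻²·s³·A²
All reduce to kg⁻¹·m⁻²·s⁴·A² except (4), which is kg⁻¹·m⁻²·s³·A².

(4)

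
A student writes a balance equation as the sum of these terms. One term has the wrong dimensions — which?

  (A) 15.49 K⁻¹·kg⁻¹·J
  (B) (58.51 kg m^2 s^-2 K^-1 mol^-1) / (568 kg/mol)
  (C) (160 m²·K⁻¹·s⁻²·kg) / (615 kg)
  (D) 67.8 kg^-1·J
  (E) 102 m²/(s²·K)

Dimensions:
  (A) J·kg⁻¹·K⁻¹ = N·m·kg⁻¹·K⁻¹ = m²·s⁻²·K⁻¹
  (B) [kg·m²·s⁻²·K⁻¹·mol⁻¹] / [kg·mol⁻¹] = m²·s⁻²·K⁻¹
  (C) [kg·m²·s⁻²·K⁻¹] / [kg] = m²·s⁻²·K⁻¹
  (D) J·kg⁻¹ = N·m·kg⁻¹ = m²·s⁻²
  (E) m²·s⁻²·K⁻¹
All reduce to m²·s⁻²·K⁻¹ except (D), which is m²·s⁻².

(D)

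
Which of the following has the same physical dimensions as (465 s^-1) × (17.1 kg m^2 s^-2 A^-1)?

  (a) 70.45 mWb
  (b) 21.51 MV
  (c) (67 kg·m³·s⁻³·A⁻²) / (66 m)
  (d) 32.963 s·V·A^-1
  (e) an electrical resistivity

(b)

Reference: [s⁻¹] · [kg·m²·s⁻²·A⁻¹] = kg·m²·s⁻³·A⁻¹.
Each option:
  (a) Wb = V·s = kg·m²·s⁻²·A⁻¹
  (b) V = J·C⁻¹ = kg·m²·s⁻³·A⁻¹  ← same
  (c) [kg·m³·s⁻³·A⁻²] / [m] = kg·m²·s⁻³·A⁻²
  (d) V·s·A⁻¹ = J·C⁻¹·s·A⁻¹ = kg·m²·s⁻²·A⁻²
  (e) [electrical resistivity] = kg·m³·s⁻³·A⁻²
Only (b) matches kg·m²·s⁻³·A⁻¹.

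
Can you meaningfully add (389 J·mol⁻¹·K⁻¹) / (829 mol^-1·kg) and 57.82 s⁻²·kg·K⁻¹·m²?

No

Dimensions:
  (389 J·mol⁻¹·K⁻¹) / (829 mol^-1·kg):  [kg·m²·s⁻²·K⁻¹·mol⁻¹] / [kg·mol⁻¹] = m²·s⁻²·K⁻¹
  57.82 s⁻²·kg·K⁻¹·m²:  kg·m²·s⁻²·K⁻¹
m²·s⁻²·K⁻¹ ≠ kg·m²·s⁻²·K⁻¹, so they cannot be added.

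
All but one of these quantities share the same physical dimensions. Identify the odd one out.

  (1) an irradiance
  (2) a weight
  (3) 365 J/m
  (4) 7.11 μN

In SI base units:
  (1) [irradiance] = kg·s⁻³
  (2) [weight] = kg·m·s⁻²
  (3) J·m⁻¹ = N·m·m⁻¹ = kg·m·s⁻²
  (4) N = kg·m·s⁻²
All reduce to kg·m·s⁻² except (1), which is kg·s⁻³.

(1)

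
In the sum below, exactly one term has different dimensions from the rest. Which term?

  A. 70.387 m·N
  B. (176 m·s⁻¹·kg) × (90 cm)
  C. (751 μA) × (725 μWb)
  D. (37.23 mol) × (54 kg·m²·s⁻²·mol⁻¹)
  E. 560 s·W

Reduce each to base SI dimensions:
  A. N·m = kg·m·s⁻²·m = kg·m²·s⁻²
  B. [kg·m·s⁻¹] · [m] = kg·m²·s⁻¹
  C. [A] · [kg·m²·s⁻²·A⁻¹] = kg·m²·s⁻²
  D. [mol] · [kg·m²·s⁻²·mol⁻¹] = kg·m²·s⁻²
  E. W·s = J·s⁻¹·s = kg·m²·s⁻²
All reduce to kg·m²·s⁻² except B., which is kg·m²·s⁻¹.

B.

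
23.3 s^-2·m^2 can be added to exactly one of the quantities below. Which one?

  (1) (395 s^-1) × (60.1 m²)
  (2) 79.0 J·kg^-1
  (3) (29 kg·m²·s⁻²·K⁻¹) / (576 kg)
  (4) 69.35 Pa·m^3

(2)

Reference: m²·s⁻².
Each option:
  (1) [s⁻¹] · [m²] = m²·s⁻¹
  (2) J·kg⁻¹ = N·m·kg⁻¹ = m²·s⁻²  ← same
  (3) [kg·m²·s⁻²·K⁻¹] / [kg] = m²·s⁻²·K⁻¹
  (4) Pa·m³ = N·m⁻²·m³ = kg·m²·s⁻²
Only (2) matches m²·s⁻².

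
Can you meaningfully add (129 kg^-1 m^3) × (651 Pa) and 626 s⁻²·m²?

Yes

Dimensions:
  (129 kg^-1 m^3) × (651 Pa):  [kg⁻¹·m³] · [kg·m⁻¹·s⁻²] = m²·s⁻²
  626 s⁻²·m²:  m²·s⁻²
Both are m²·s⁻², so they have the same dimensions and can be added.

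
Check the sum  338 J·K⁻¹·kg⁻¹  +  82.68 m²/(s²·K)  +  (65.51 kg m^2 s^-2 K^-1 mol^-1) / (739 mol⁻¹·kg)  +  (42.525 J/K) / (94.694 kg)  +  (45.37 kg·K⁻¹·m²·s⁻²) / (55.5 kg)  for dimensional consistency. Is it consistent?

Yes

Expand each in SI base units:
  338 J·K⁻¹·kg⁻¹:  J·kg⁻¹·K⁻¹ = N·m·kg⁻¹·K⁻¹ = m²·s⁻²·K⁻¹
  82.68 m²/(s²·K):  m²·s⁻²·K⁻¹
  (65.51 kg m^2 s^-2 K^-1 mol^-1) / (739 mol⁻¹·kg):  [kg·m²·s⁻²·K⁻¹·mol⁻¹] / [kg·mol⁻¹] = m²·s⁻²·K⁻¹
  (42.525 J/K) / (94.694 kg):  [kg·m²·s⁻²·K⁻¹] / [kg] = m²·s⁻²·K⁻¹
  (45.37 kg·K⁻¹·m²·s⁻²) / (55.5 kg):  [kg·m²·s⁻²·K⁻¹] / [kg] = m²·s⁻²·K⁻¹
Every term reduces to m²·s⁻²·K⁻¹.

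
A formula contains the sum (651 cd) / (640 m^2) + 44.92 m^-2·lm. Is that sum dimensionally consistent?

Expand each in SI base units:
  (651 cd) / (640 m^2):  [cd] / [m²] = m⁻²·cd
  44.92 m^-2·lm:  lm·m⁻² = cd·m⁻² = m⁻²·cd
Both are m⁻²·cd, so they have the same dimensions and can be added.

Yes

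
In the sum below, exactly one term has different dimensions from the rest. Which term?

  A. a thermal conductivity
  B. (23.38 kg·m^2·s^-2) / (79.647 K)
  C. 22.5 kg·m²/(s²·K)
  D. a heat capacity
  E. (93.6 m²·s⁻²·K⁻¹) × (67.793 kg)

Reduce each to base SI dimensions:
  A. [thermal conductivity] = kg·m·s⁻³·K⁻¹
  B. [kg·m²·s⁻²] / [K] = kg·m²·s⁻²·K⁻¹
  C. kg·m²·s⁻²·K⁻¹
  D. [heat capacity] = kg·m²·s⁻²·K⁻¹
  E. [m²·s⁻²·K⁻¹] · [kg] = kg·m²·s⁻²·K⁻¹
All reduce to kg·m²·s⁻²·K⁻¹ except A., which is kg·m·s⁻³·K⁻¹.

A.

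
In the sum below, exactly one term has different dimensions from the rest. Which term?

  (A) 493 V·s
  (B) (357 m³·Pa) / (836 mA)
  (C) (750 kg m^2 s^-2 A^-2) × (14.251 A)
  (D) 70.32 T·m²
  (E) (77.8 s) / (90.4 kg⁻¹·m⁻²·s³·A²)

(E)

Expand each in SI base units:
  (A) V·s = J·C⁻¹·s = kg·m²·s⁻²·A⁻¹
  (B) [kg·m²·s⁻²] / [A] = kg·m²·s⁻²·A⁻¹
  (C) [kg·m²·s⁻²·A⁻²] · [A] = kg·m²·s⁻²·A⁻¹
  (D) T·m² = Wb·m⁻²·m² = kg·m²·s⁻²·A⁻¹
  (E) [s] / [kg⁻¹·m⁻²·s³·A²] = kg·m²·s⁻²·A⁻²
All reduce to kg·m²·s⁻²·A⁻¹ except (E), which is kg·m²·s⁻²·A⁻².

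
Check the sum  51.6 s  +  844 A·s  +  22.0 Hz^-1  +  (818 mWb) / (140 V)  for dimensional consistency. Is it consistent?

No

Expand each in SI base units:
  51.6 s:  s
  844 A·s:  A·s = s·A
  22.0 Hz^-1:  Hz⁻¹ = (s⁻¹)⁻¹ = s
  (818 mWb) / (140 V):  [kg·m²·s⁻²·A⁻¹] / [kg·m²·s⁻³·A⁻¹] = s
The terms do not share a single dimension (s vs s·A).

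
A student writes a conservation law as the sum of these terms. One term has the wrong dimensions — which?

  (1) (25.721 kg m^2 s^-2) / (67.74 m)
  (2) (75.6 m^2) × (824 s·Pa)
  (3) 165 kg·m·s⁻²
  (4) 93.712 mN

In SI base units:
  (1) [kg·m²·s⁻²] / [m] = kg·m·s⁻²
  (2) [m²] · [kg·m⁻¹·s⁻¹] = kg·m·s⁻¹
  (3) kg·m·s⁻²
  (4) N = kg·m·s⁻²
All reduce to kg·m·s⁻² except (2), which is kg·m·s⁻¹.

(2)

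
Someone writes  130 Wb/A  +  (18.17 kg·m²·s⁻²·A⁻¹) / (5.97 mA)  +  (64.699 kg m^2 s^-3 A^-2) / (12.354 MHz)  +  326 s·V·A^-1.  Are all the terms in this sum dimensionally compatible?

Yes

In SI base units:
  130 Wb/A:  Wb·A⁻¹ = V·s·A⁻¹ = kg·m²·s⁻²·A⁻²
  (18.17 kg·m²·s⁻²·A⁻¹) / (5.97 mA):  [kg·m²·s⁻²·A⁻¹] / [A] = kg·m²·s⁻²·A⁻²
  (64.699 kg m^2 s^-3 A^-2) / (12.354 MHz):  [kg·m²·s⁻³·A⁻²] / [s⁻¹] = kg·m²·s⁻²·A⁻²
  326 s·V·A^-1:  V·s·A⁻¹ = J·C⁻¹·s·A⁻¹ = kg·m²·s⁻²·A⁻²
Every term reduces to kg·m²·s⁻²·A⁻².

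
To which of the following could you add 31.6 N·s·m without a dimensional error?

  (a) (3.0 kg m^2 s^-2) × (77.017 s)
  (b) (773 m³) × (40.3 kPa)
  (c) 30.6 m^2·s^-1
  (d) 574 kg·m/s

Reference: N·m·s = kg·m·s⁻²·m·s = kg·m²·s⁻¹.
Each option:
  (a) [kg·m²·s⁻²] · [s] = kg·m²·s⁻¹  ← same
  (b) [m³] · [kg·m⁻¹·s⁻²] = kg·m²·s⁻²
  (c) m²·s⁻¹
  (d) kg·m·s⁻¹
Only (a) matches kg·m²·s⁻¹.

(a)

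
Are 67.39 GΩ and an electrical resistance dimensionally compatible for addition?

Dimensions:
  67.39 GΩ:  Ω = V·A⁻¹ = kg·m²·s⁻³·A⁻²
  an electrical resistance:  [electrical resistance] = kg·m²·s⁻³·A⁻²
Both are kg·m²·s⁻³·A⁻², so they have the same dimensions and can be added.

Yes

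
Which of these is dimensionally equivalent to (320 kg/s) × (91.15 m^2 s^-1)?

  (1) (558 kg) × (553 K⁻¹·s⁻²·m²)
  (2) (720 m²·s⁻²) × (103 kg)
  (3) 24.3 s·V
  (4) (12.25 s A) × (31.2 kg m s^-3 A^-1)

(2)

Reference: [kg·s⁻¹] · [m²·s⁻¹] = kg·m²·s⁻².
Each option:
  (1) [kg] · [m²·s⁻²·K⁻¹] = kg·m²·s⁻²·K⁻¹
  (2) [m²·s⁻²] · [kg] = kg·m²·s⁻²  ← same
  (3) V·s = J·C⁻¹·s = kg·m²·s⁻²·A⁻¹
  (4) [s·A] · [kg·m·s⁻³·A⁻¹] = kg·m·s⁻²
Only (2) matches kg·m²·s⁻².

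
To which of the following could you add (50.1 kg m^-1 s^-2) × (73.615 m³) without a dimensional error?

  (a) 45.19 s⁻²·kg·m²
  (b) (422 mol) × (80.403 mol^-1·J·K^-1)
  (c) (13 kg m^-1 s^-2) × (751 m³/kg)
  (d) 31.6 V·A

(a)

Reference: [kg·m⁻¹·s⁻²] · [m³] = kg·m²·s⁻².
Each option:
  (a) kg·m²·s⁻²  ← same
  (b) [mol] · [kg·m²·s⁻²·K⁻¹·mol⁻¹] = kg·m²·s⁻²·K⁻¹
  (c) [kg·m⁻¹·s⁻²] · [kg⁻¹·m³] = m²·s⁻²
  (d) V·A = J·C⁻¹·A = kg·m²·s⁻³
Only (a) matches kg·m²·s⁻².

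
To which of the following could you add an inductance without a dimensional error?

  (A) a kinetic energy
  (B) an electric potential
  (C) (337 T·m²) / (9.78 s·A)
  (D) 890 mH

Reference: [inductance] = kg·m²·s⁻²·A⁻².
Each option:
  (A) [kinetic energy] = kg·m²·s⁻²
  (B) [electric potential] = kg·m²·s⁻³·A⁻¹
  (C) [kg·m²·s⁻²·A⁻¹] / [s·A] = kg·m²·s⁻³·A⁻²
  (D) H = V·s·A⁻¹ = kg·m²·s⁻²·A⁻²  ← same
Only (D) matches kg·m²·s⁻²·A⁻².

(D)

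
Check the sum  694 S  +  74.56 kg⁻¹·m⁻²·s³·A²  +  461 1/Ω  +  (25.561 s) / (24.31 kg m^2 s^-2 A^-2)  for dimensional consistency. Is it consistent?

Yes

Expand each in SI base units:
  694 S:  S = Ω⁻¹ = kg⁻¹·m⁻²·s³·A²
  74.56 kg⁻¹·m⁻²·s³·A²:  kg⁻¹·m⁻²·s³·A²
  461 1/Ω:  Ω⁻¹ = (V·A⁻¹)⁻¹ = kg⁻¹·m⁻²·s³·A²
  (25.561 s) / (24.31 kg m^2 s^-2 A^-2):  [s] / [kg·m²·s⁻²·A⁻²] = kg⁻¹·m⁻²·s³·A²
Every term reduces to kg⁻¹·m⁻²·s³·A².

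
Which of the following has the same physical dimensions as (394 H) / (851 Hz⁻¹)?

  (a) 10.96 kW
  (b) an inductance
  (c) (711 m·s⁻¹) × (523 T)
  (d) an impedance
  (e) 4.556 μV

(d)

Reference: [kg·m²·s⁻²·A⁻²] / [s] = kg·m²·s⁻³·A⁻².
Each option:
  (a) W = J·s⁻¹ = kg·m²·s⁻³
  (b) [inductance] = kg·m²·s⁻²·A⁻²
  (c) [m·s⁻¹] · [kg·s⁻²·A⁻¹] = kg·m·s⁻³·A⁻¹
  (d) [impedance] = kg·m²·s⁻³·A⁻²  ← same
  (e) V = J·C⁻¹ = kg·m²·s⁻³·A⁻¹
Only (d) matches kg·m²·s⁻³·A⁻².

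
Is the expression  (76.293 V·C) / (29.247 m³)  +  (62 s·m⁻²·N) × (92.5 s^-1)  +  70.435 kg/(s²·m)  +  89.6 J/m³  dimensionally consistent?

Reduce each to base SI dimensions:
  (76.293 V·C) / (29.247 m³):  [kg·m²·s⁻²] / [m³] = kg·m⁻¹·s⁻²
  (62 s·m⁻²·N) × (92.5 s^-1):  [kg·m⁻¹·s⁻¹] · [s⁻¹] = kg·m⁻¹·s⁻²
  70.435 kg/(s²·m):  kg·m⁻¹·s⁻²
  89.6 J/m³:  J·m⁻³ = N·m·m⁻³ = kg·m⁻¹·s⁻²
Every term reduces to kg·m⁻¹·s⁻².

Yes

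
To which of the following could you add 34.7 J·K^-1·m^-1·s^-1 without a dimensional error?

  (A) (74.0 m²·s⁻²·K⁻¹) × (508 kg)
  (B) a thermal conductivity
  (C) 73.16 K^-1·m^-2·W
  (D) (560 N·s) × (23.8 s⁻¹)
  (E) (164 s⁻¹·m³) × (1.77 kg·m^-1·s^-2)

(B)

Reference: J·s⁻¹·m⁻¹·K⁻¹ = N·m·s⁻¹·m⁻¹·K⁻¹ = kg·m·s⁻³·K⁻¹.
Each option:
  (A) [m²·s⁻²·K⁻¹] · [kg] = kg·m²·s⁻²·K⁻¹
  (B) [thermal conductivity] = kg·m·s⁻³·K⁻¹  ← same
  (C) W·m⁻²·K⁻¹ = J·s⁻¹·m⁻²·K⁻¹ = kg·s⁻³·K⁻¹
  (D) [kg·m·s⁻¹] · [s⁻¹] = kg·m·s⁻²
  (E) [m³·s⁻¹] · [kg·m⁻¹·s⁻²] = kg·m²·s⁻³
Only (B) matches kg·m·s⁻³·K⁻¹.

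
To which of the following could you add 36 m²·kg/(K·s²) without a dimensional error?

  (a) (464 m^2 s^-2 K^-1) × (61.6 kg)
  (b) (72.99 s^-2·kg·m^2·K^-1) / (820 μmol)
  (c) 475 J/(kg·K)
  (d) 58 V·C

Reference: kg·m²·s⁻²·K⁻¹.
Each option:
  (a) [m²·s⁻²·K⁻¹] · [kg] = kg·m²·s⁻²·K⁻¹  ← same
  (b) [kg·m²·s⁻²·K⁻¹] / [mol] = kg·m²·s⁻²·K⁻¹·mol⁻¹
  (c) J·kg⁻¹·K⁻¹ = N·m·kg⁻¹·K⁻¹ = m²·s⁻²·K⁻¹
  (d) C·V = s·A·J·C⁻¹ = kg·m²·s⁻²
Only (a) matches kg·m²·s⁻²·K⁻¹.

(a)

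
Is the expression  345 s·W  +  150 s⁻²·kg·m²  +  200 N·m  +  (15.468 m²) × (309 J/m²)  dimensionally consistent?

In SI base units:
  345 s·W:  W·s = J·s⁻¹·s = kg·m²·s⁻²
  150 s⁻²·kg·m²:  kg·m²·s⁻²
  200 N·m:  N·m = kg·m·s⁻²·m = kg·m²·s⁻²
  (15.468 m²) × (309 J/m²):  [m²] · [kg·s⁻²] = kg·m²·s⁻²
Every term reduces to kg·m²·s⁻².

Yes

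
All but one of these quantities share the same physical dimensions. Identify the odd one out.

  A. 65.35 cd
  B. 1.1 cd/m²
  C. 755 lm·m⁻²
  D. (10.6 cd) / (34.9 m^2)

Reduce each to base SI dimensions:
  A. cd
  B. cd·m⁻² = m⁻²·cd
  C. lm·m⁻² = cd·m⁻² = m⁻²·cd
  D. [cd] / [m²] = m⁻²·cd
All reduce to m⁻²·cd except A., which is cd.

A.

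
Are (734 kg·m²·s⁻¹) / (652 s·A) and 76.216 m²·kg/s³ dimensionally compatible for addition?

In SI base units:
  (734 kg·m²·s⁻¹) / (652 s·A):  [kg·m²·s⁻¹] / [s·A] = kg·m²·s⁻²·A⁻¹
  76.216 m²·kg/s³:  kg·m²·s⁻³
kg·m²·s⁻²·A⁻¹ ≠ kg·m²·s⁻³, so they cannot be added.

No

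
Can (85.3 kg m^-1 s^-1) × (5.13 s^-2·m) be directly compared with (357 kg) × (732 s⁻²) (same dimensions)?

No

Dimensions:
  (85.3 kg m^-1 s^-1) × (5.13 s^-2·m):  [kg·m⁻¹·s⁻¹] · [m·s⁻²] = kg·s⁻³
  (357 kg) × (732 s⁻²):  [kg] · [s⁻²] = kg·s⁻²
kg·s⁻³ ≠ kg·s⁻², so they cannot be added.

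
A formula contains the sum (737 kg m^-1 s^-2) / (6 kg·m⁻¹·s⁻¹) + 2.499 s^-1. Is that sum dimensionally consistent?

Yes

Dimensions:
  (737 kg m^-1 s^-2) / (6 kg·m⁻¹·s⁻¹):  [kg·m⁻¹·s⁻²] / [kg·m⁻¹·s⁻¹] = s⁻¹
  2.499 s^-1:  s⁻¹
Both are s⁻¹, so they have the same dimensions and can be added.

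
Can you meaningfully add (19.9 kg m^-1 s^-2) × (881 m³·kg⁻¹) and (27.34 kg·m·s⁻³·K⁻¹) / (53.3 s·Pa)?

Expand each in SI base units:
  (19.9 kg m^-1 s^-2) × (881 m³·kg⁻¹):  [kg·m⁻¹·s⁻²] · [kg⁻¹·m³] = m²·s⁻²
  (27.34 kg·m·s⁻³·K⁻¹) / (53.3 s·Pa):  [kg·m·s⁻³·K⁻¹] / [kg·m⁻¹·s⁻¹] = m²·s⁻²·K⁻¹
m²·s⁻² ≠ m²·s⁻²·K⁻¹, so they cannot be added.

No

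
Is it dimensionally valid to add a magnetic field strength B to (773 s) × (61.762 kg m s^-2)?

No

In SI base units:
  a magnetic field strength B:  [magnetic field strength B] = kg·s⁻²·A⁻¹
  (773 s) × (61.762 kg m s^-2):  [s] · [kg·m·s⁻²] = kg·m·s⁻¹
kg·s⁻²·A⁻¹ ≠ kg·m·s⁻¹, so they cannot be added.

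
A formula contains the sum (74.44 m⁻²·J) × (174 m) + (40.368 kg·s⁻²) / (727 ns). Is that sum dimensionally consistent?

In SI base units:
  (74.44 m⁻²·J) × (174 m):  [kg·s⁻²] · [m] = kg·m·s⁻²
  (40.368 kg·s⁻²) / (727 ns):  [kg·s⁻²] / [s] = kg·s⁻³
kg·m·s⁻² ≠ kg·s⁻³, so they cannot be added.

No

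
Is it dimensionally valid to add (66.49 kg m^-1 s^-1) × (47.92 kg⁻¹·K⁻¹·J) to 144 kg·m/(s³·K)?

In SI base units:
  (66.49 kg m^-1 s^-1) × (47.92 kg⁻¹·K⁻¹·J):  [kg·m⁻¹·s⁻¹] · [m²·s⁻²·K⁻¹] = kg·m·s⁻³·K⁻¹
  144 kg·m/(s³·K):  kg·m·s⁻³·K⁻¹
Both are kg·m·s⁻³·K⁻¹, so they have the same dimensions and can be added.

Yes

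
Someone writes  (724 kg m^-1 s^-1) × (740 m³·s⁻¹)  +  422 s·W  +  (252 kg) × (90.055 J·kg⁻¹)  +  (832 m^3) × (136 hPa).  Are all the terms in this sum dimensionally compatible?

Yes

Reduce each to base SI dimensions:
  (724 kg m^-1 s^-1) × (740 m³·s⁻¹):  [kg·m⁻¹·s⁻¹] · [m³·s⁻¹] = kg·m²·s⁻²
  422 s·W:  W·s = J·s⁻¹·s = kg·m²·s⁻²
  (252 kg) × (90.055 J·kg⁻¹):  [kg] · [m²·s⁻²] = kg·m²·s⁻²
  (832 m^3) × (136 hPa):  [m³] · [kg·m⁻¹·s⁻²] = kg·m²·s⁻²
Every term reduces to kg·m²·s⁻².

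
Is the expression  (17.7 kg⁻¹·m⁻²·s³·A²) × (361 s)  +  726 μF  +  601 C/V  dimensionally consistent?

Dimensions:
  (17.7 kg⁻¹·m⁻²·s³·A²) × (361 s):  [kg⁻¹·m⁻²·s³·A²] · [s] = kg⁻¹·m⁻²·s⁴·A²
  726 μF:  F = C·V⁻¹ = kg⁻¹·m⁻²·s⁴·A²
  601 C/V:  C·V⁻¹ = s·A·(J·C⁻¹)⁻¹ = kg⁻¹·m⁻²·s⁴·A²
Every term reduces to kg⁻¹·m⁻²·s⁴·A².

Yes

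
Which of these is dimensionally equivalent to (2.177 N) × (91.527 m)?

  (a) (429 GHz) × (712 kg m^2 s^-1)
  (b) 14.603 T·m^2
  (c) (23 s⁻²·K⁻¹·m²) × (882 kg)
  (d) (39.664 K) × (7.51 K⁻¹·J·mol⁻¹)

Reference: [kg·m·s⁻²] · [m] = kg·m²·s⁻².
Each option:
  (a) [s⁻¹] · [kg·m²·s⁻¹] = kg·m²·s⁻²  ← same
  (b) T·m² = Wb·m⁻²·m² = kg·m²·s⁻²·A⁻¹
  (c) [m²·s⁻²·K⁻¹] · [kg] = kg·m²·s⁻²·K⁻¹
  (d) [K] · [kg·m²·s⁻²·K⁻¹·mol⁻¹] = kg·m²·s⁻²·mol⁻¹
Only (a) matches kg·m²·s⁻².

(a)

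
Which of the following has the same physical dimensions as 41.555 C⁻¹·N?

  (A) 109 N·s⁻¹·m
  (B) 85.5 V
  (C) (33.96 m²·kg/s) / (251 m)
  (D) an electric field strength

Reference: N·C⁻¹ = kg·m·s⁻²·(s·A)⁻¹ = kg·m·s⁻³·A⁻¹.
Each option:
  (A) N·m·s⁻¹ = kg·m·s⁻²·m·s⁻¹ = kg·m²·s⁻³
  (B) V = J·C⁻¹ = kg·m²·s⁻³·A⁻¹
  (C) [kg·m²·s⁻¹] / [m] = kg·m·s⁻¹
  (D) [electric field strength] = kg·m·s⁻³·A⁻¹  ← same
Only (D) matches kg·m·s⁻³·A⁻¹.

(D)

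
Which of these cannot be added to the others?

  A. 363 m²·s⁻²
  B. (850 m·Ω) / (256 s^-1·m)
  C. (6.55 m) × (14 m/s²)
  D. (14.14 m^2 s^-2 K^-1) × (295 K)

B.

In SI base units:
  A. m²·s⁻²
  B. [kg·m³·s⁻³·A⁻²] / [m·s⁻¹] = kg·m²·s⁻²·A⁻²
  C. [m] · [m·s⁻²] = m²·s⁻²
  D. [m²·s⁻²·K⁻¹] · [K] = m²·s⁻²
All reduce to m²·s⁻² except B., which is kg·m²·s⁻²·A⁻².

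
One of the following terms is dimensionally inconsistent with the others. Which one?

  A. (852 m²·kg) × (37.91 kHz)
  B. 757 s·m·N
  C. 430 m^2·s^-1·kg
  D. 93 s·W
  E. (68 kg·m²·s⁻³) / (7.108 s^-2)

Dimensions:
  A. [kg·m²] · [s⁻¹] = kg·m²·s⁻¹
  B. N·m·s = kg·m·s⁻²·m·s = kg·m²·s⁻¹
  C. kg·m²·s⁻¹
  D. W·s = J·s⁻¹·s = kg·m²·s⁻²
  E. [kg·m²·s⁻³] / [s⁻²] = kg·m²·s⁻¹
All reduce to kg·m²·s⁻¹ except D., which is kg·m²·s⁻².

D.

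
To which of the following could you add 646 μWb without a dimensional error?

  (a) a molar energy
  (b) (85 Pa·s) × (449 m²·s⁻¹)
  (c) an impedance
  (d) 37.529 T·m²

Reference: Wb = V·s = kg·m²·s⁻²·A⁻¹.
Each option:
  (a) [molar energy] = kg·m²·s⁻²·mol⁻¹
  (b) [kg·m⁻¹·s⁻¹] · [m²·s⁻¹] = kg·m·s⁻²
  (c) [impedance] = kg·m²·s⁻³·A⁻²
  (d) T·m² = Wb·m⁻²·m² = kg·m²·s⁻²·A⁻¹  ← same
Only (d) matches kg·m²·s⁻²·A⁻¹.

(d)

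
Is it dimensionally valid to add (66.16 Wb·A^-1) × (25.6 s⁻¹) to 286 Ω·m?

Reduce each to base SI dimensions:
  (66.16 Wb·A^-1) × (25.6 s⁻¹):  [kg·m²·s⁻²·A⁻²] · [s⁻¹] = kg·m²·s⁻³·A⁻²
  286 Ω·m:  Ω·m = V·A⁻¹·m = kg·m³·s⁻³·A⁻²
kg·m²·s⁻³·A⁻² ≠ kg·m³·s⁻³·A⁻², so they cannot be added.

No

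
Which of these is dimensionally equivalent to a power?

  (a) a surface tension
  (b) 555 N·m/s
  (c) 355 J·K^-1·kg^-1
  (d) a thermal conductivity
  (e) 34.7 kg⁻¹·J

Reference: [power] = kg·m²·s⁻³.
Each option:
  (a) [surface tension] = kg·s⁻²
  (b) N·m·s⁻¹ = kg·m·s⁻²·m·s⁻¹ = kg·m²·s⁻³  ← same
  (c) J·kg⁻¹·K⁻¹ = N·m·kg⁻¹·K⁻¹ = m²·s⁻²·K⁻¹
  (d) [thermal conductivity] = kg·m·s⁻³·K⁻¹
  (e) J·kg⁻¹ = N·m·kg⁻¹ = m²·s⁻²
Only (b) matches kg·m²·s⁻³.

(b)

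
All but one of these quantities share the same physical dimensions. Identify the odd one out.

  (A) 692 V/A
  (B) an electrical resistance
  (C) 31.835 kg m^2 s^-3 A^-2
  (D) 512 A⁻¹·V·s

(D)

In SI base units:
  (A) V·A⁻¹ = J·C⁻¹·A⁻¹ = kg·m²·s⁻³·A⁻²
  (B) [electrical resistance] = kg·m²·s⁻³·A⁻²
  (C) kg·m²·s⁻³·A⁻²
  (D) V·s·A⁻¹ = J·C⁻¹·s·A⁻¹ = kg·m²·s⁻²·A⁻²
All reduce to kg·m²·s⁻³·A⁻² except (D), which is kg·m²·s⁻²·A⁻².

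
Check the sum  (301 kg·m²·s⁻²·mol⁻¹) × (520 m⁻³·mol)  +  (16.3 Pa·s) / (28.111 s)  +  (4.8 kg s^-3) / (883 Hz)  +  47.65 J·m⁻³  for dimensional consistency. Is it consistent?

Expand each in SI base units:
  (301 kg·m²·s⁻²·mol⁻¹) × (520 m⁻³·mol):  [kg·m²·s⁻²·mol⁻¹] · [m⁻³·mol] = kg·m⁻¹·s⁻²
  (16.3 Pa·s) / (28.111 s):  [kg·m⁻¹·s⁻¹] / [s] = kg·m⁻¹·s⁻²
  (4.8 kg s^-3) / (883 Hz):  [kg·s⁻³] / [s⁻¹] = kg·s⁻²
  47.65 J·m⁻³:  J·m⁻³ = N·m·m⁻³ = kg·m⁻¹·s⁻²
The terms do not share a single dimension (kg·m⁻¹·s⁻² vs kg·s⁻²).

No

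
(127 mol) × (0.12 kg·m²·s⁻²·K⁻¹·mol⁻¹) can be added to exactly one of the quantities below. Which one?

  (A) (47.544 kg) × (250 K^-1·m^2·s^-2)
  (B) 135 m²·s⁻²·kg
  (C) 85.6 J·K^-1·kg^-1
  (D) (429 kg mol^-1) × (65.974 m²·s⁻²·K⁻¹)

(A)

Reference: [mol] · [kg·m²·s⁻²·K⁻¹·mol⁻¹] = kg·m²·s⁻²·K⁻¹.
Each option:
  (A) [kg] · [m²·s⁻²·K⁻¹] = kg·m²·s⁻²·K⁻¹  ← same
  (B) kg·m²·s⁻²
  (C) J·kg⁻¹·K⁻¹ = N·m·kg⁻¹·K⁻¹ = m²·s⁻²·K⁻¹
  (D) [kg·mol⁻¹] · [m²·s⁻²·K⁻¹] = kg·m²·s⁻²·K⁻¹·mol⁻¹
Only (A) matches kg·m²·s⁻²·K⁻¹.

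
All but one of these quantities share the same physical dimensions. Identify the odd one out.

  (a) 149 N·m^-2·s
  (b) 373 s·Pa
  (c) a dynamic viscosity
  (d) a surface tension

Dimensions:
  (a) N·s·m⁻² = kg·m·s⁻²·s·m⁻² = kg·m⁻¹·s⁻¹
  (b) Pa·s = N·m⁻²·s = kg·m⁻¹·s⁻¹
  (c) [dynamic viscosity] = kg·m⁻¹·s⁻¹
  (d) [surface tension] = kg·s⁻²
All reduce to kg·m⁻¹·s⁻¹ except (d), which is kg·s⁻².

(d)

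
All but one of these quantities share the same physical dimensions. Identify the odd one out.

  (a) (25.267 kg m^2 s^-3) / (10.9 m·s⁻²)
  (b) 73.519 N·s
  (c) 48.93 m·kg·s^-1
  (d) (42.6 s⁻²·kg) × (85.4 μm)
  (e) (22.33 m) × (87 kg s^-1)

(d)

Dimensions:
  (a) [kg·m²·s⁻³] / [m·s⁻²] = kg·m·s⁻¹
  (b) N·s = kg·m·s⁻²·s = kg·m·s⁻¹
  (c) kg·m·s⁻¹
  (d) [kg·s⁻²] · [m] = kg·m·s⁻²
  (e) [m] · [kg·s⁻¹] = kg·m·s⁻¹
All reduce to kg·m·s⁻¹ except (d), which is kg·m·s⁻².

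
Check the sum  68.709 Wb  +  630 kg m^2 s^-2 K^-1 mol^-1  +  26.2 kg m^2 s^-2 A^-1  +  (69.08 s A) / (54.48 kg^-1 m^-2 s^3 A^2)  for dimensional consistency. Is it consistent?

Dimensions:
  68.709 Wb:  Wb = V·s = kg·m²·s⁻²·A⁻¹
  630 kg m^2 s^-2 K^-1 mol^-1:  kg·m²·s⁻²·K⁻¹·mol⁻¹
  26.2 kg m^2 s^-2 A^-1:  kg·m²·s⁻²·A⁻¹
  (69.08 s A) / (54.48 kg^-1 m^-2 s^3 A^2):  [s·A] / [kg⁻¹·m⁻²·s³·A²] = kg·m²·s⁻²·A⁻¹
The terms do not share a single dimension (kg·m²·s⁻²·A⁻¹ vs kg·m²·s⁻²·K⁻¹·mol⁻¹).

No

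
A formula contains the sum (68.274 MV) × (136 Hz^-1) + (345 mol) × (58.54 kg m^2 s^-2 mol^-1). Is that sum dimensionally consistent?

No

In SI base units:
  (68.274 MV) × (136 Hz^-1):  [kg·m²·s⁻³·A⁻¹] · [s] = kg·m²·s⁻²·A⁻¹
  (345 mol) × (58.54 kg m^2 s^-2 mol^-1):  [mol] · [kg·m²·s⁻²·mol⁻¹] = kg·m²·s⁻²
kg·m²·s⁻²·A⁻¹ ≠ kg·m²·s⁻², so they cannot be added.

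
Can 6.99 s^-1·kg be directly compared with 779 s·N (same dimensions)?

No

Reduce each to base SI dimensions:
  6.99 s^-1·kg:  kg·s⁻¹
  779 s·N:  N·s = kg·m·s⁻²·s = kg·m·s⁻¹
kg·s⁻¹ ≠ kg·m·s⁻¹, so they cannot be added.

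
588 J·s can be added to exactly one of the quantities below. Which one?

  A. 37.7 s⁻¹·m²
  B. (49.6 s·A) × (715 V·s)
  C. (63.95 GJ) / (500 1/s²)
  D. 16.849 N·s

B.

Reference: J·s = N·m·s = kg·m²·s⁻¹.
Each option:
  A. m²·s⁻¹
  B. [s·A] · [kg·m²·s⁻²·A⁻¹] = kg·m²·s⁻¹  ← same
  C. [kg·m²·s⁻²] / [s⁻²] = kg·m²
  D. N·s = kg·m·s⁻²·s = kg·m·s⁻¹
Only B. matches kg·m²·s⁻¹.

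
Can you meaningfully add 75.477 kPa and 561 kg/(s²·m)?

Yes

In SI base units:
  75.477 kPa:  Pa = N·m⁻² = kg·m⁻¹·s⁻²
  561 kg/(s²·m):  kg·m⁻¹·s⁻²
Both are kg·m⁻¹·s⁻², so they have the same dimensions and can be added.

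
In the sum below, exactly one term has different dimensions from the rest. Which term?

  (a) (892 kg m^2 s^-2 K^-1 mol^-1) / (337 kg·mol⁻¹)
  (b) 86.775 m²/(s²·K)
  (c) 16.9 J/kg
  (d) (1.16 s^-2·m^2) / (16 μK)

Expand each in SI base units:
  (a) [kg·m²·s⁻²·K⁻¹·mol⁻¹] / [kg·mol⁻¹] = m²·s⁻²·K⁻¹
  (b) m²·s⁻²·K⁻¹
  (c) J·kg⁻¹ = N·m·kg⁻¹ = m²·s⁻²
  (d) [m²·s⁻²] / [K] = m²·s⁻²·K⁻¹
All reduce to m²·s⁻²·K⁻¹ except (c), which is m²·s⁻².

(c)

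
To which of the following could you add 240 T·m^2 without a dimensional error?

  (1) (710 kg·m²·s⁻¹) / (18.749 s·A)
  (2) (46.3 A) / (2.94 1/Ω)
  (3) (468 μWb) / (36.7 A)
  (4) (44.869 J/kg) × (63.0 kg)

Reference: T·m² = Wb·m⁻²·m² = kg·m²·s⁻²·A⁻¹.
Each option:
  (1) [kg·m²·s⁻¹] / [s·A] = kg·m²·s⁻²·A⁻¹  ← same
  (2) [A] / [kg⁻¹·m⁻²·s³·A²] = kg·m²·s⁻³·A⁻¹
  (3) [kg·m²·s⁻²·A⁻¹] / [A] = kg·m²·s⁻²·A⁻²
  (4) [m²·s⁻²] · [kg] = kg·m²·s⁻²
Only (1) matches kg·m²·s⁻²·A⁻¹.

(1)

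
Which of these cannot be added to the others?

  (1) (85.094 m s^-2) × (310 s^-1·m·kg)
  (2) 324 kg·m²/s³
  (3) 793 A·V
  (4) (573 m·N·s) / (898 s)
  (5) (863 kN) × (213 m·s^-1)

Reduce each to base SI dimensions:
  (1) [m·s⁻²] · [kg·m·s⁻¹] = kg·m²·s⁻³
  (2) kg·m²·s⁻³
  (3) V·A = J·C⁻¹·A = kg·m²·s⁻³
  (4) [kg·m²·s⁻¹] / [s] = kg·m²·s⁻²
  (5) [kg·m·s⁻²] · [m·s⁻¹] = kg·m²·s⁻³
All reduce to kg·m²·s⁻³ except (4), which is kg·m²·s⁻².

(4)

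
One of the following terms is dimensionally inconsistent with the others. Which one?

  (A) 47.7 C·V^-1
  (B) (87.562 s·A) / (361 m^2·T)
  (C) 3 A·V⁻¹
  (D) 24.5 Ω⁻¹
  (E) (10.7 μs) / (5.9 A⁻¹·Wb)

(A)

Dimensions:
  (A) C·V⁻¹ = s·A·(J·C⁻¹)⁻¹ = kg⁻¹·m⁻²·s⁴·A²
  (B) [s·A] / [kg·m²·s⁻²·A⁻¹] = kg⁻¹·m⁻²·s³·A²
  (C) A·V⁻¹ = A·(J·C⁻¹)⁻¹ = kg⁻¹·m⁻²·s³·A²
  (D) Ω⁻¹ = (V·A⁻¹)⁻¹ = kg⁻¹·m⁻²·s³·A²
  (E) [s] / [kg·m²·s⁻²·A⁻²] = kg⁻¹·m⁻²·s³·A²
All reduce to kg⁻¹·m⁻²·s³·A² except (A), which is kg⁻¹·m⁻²·s⁴·A².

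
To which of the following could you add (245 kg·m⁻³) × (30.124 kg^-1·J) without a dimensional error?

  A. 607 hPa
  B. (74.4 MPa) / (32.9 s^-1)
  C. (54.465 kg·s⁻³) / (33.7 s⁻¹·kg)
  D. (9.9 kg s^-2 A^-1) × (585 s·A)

Reference: [kg·m⁻³] · [m²·s⁻²] = kg·m⁻¹·s⁻².
Each option:
  A. Pa = N·m⁻² = kg·m⁻¹·s⁻²  ← same
  B. [kg·m⁻¹·s⁻²] / [s⁻¹] = kg·m⁻¹·s⁻¹
  C. [kg·s⁻³] / [kg·s⁻¹] = s⁻²
  D. [kg·s⁻²·A⁻¹] · [s·A] = kg·s⁻¹
Only A. matches kg·m⁻¹·s⁻².

A.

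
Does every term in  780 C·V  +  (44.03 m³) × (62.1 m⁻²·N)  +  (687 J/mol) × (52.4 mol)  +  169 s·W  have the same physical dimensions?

Dimensions:
  780 C·V:  C·V = s·A·J·C⁻¹ = kg·m²·s⁻²
  (44.03 m³) × (62.1 m⁻²·N):  [m³] · [kg·m⁻¹·s⁻²] = kg·m²·s⁻²
  (687 J/mol) × (52.4 mol):  [kg·m²·s⁻²·mol⁻¹] · [mol] = kg·m²·s⁻²
  169 s·W:  W·s = J·s⁻¹·s = kg·m²·s⁻²
Every term reduces to kg·m²·s⁻².

Yes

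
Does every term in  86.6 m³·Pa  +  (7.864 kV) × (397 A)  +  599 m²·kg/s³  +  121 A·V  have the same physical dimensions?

No

Work out the base dimensions of each:
  86.6 m³·Pa:  Pa·m³ = N·m⁻²·m³ = kg·m²·s⁻²
  (7.864 kV) × (397 A):  [kg·m²·s⁻³·A⁻¹] · [A] = kg·m²·s⁻³
  599 m²·kg/s³:  kg·m²·s⁻³
  121 A·V:  V·A = J·C⁻¹·A = kg·m²·s⁻³
The terms do not share a single dimension (kg·m²·s⁻² vs kg·m²·s⁻³).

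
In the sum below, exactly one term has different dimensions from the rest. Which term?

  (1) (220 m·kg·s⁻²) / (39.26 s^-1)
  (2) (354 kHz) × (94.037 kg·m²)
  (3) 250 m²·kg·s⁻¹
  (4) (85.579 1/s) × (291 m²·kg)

Expand each in SI base units:
  (1) [kg·m·s⁻²] / [s⁻¹] = kg·m·s⁻¹
  (2) [s⁻¹] · [kg·m²] = kg·m²·s⁻¹
  (3) kg·m²·s⁻¹
  (4) [s⁻¹] · [kg·m²] = kg·m²·s⁻¹
All reduce to kg·m²·s⁻¹ except (1), which is kg·m·s⁻¹.

(1)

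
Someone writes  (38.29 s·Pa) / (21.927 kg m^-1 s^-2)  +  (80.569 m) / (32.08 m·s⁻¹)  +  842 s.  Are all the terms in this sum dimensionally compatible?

Yes

Expand each in SI base units:
  (38.29 s·Pa) / (21.927 kg m^-1 s^-2):  [kg·m⁻¹·s⁻¹] / [kg·m⁻¹·s⁻²] = s
  (80.569 m) / (32.08 m·s⁻¹):  [m] / [m·s⁻¹] = s
  842 s:  s
Every term reduces to s.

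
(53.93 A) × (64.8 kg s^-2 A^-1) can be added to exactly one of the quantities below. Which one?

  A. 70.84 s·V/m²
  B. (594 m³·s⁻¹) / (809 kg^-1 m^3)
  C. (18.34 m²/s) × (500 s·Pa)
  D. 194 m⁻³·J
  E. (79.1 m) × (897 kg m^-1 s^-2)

E.

Reference: [A] · [kg·s⁻²·A⁻¹] = kg·s⁻².
Each option:
  A. V·s·m⁻² = J·C⁻¹·s·m⁻² = kg·s⁻²·A⁻¹
  B. [m³·s⁻¹] / [kg⁻¹·m³] = kg·s⁻¹
  C. [m²·s⁻¹] · [kg·m⁻¹·s⁻¹] = kg·m·s⁻²
  D. J·m⁻³ = N·m·m⁻³ = kg·m⁻¹·s⁻²
  E. [m] · [kg·m⁻¹·s⁻²] = kg·s⁻²  ← same
Only E. matches kg·s⁻².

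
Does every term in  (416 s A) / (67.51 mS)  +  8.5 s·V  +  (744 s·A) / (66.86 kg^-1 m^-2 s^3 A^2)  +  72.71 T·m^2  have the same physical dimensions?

Yes

In SI base units:
  (416 s A) / (67.51 mS):  [s·A] / [kg⁻¹·m⁻²·s³·A²] = kg·m²·s⁻²·A⁻¹
  8.5 s·V:  V·s = J·C⁻¹·s = kg·m²·s⁻²·A⁻¹
  (744 s·A) / (66.86 kg^-1 m^-2 s^3 A^2):  [s·A] / [kg⁻¹·m⁻²·s³·A²] = kg·m²·s⁻²·A⁻¹
  72.71 T·m^2:  T·m² = Wb·m⁻²·m² = kg·m²·s⁻²·A⁻¹
Every term reduces to kg·m²·s⁻²·A⁻¹.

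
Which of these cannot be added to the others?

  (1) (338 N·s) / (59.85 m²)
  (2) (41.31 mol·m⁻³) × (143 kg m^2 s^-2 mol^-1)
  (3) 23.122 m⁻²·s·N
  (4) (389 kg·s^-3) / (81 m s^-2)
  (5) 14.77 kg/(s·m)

(2)

In SI base units:
  (1) [kg·m·s⁻¹] / [m²] = kg·m⁻¹·s⁻¹
  (2) [m⁻³·mol] · [kg·m²·s⁻²·mol⁻¹] = kg·m⁻¹·s⁻²
  (3) N·s·m⁻² = kg·m·s⁻²·s·m⁻² = kg·m⁻¹·s⁻¹
  (4) [kg·s⁻³] / [m·s⁻²] = kg·m⁻¹·s⁻¹
  (5) kg·m⁻¹·s⁻¹
All reduce to kg·m⁻¹·s⁻¹ except (2), which is kg·m⁻¹·s⁻².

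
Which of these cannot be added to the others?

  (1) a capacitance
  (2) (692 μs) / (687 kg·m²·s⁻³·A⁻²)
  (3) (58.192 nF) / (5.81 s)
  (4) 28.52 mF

(3)

Reduce each to base SI dimensions:
  (1) [capacitance] = kg⁻¹·m⁻²·s⁴·A²
  (2) [s] / [kg·m²·s⁻³·A⁻²] = kg⁻¹·m⁻²·s⁴·A²
  (3) [kg⁻¹·m⁻²·s⁴·A²] / [s] = kg⁻¹·m⁻²·s³·A²
  (4) F = C·V⁻¹ = kg⁻¹·m⁻²·s⁴·A²
All reduce to kg⁻¹·m⁻²·s⁴·A² except (3), which is kg⁻¹·m⁻²·s³·A².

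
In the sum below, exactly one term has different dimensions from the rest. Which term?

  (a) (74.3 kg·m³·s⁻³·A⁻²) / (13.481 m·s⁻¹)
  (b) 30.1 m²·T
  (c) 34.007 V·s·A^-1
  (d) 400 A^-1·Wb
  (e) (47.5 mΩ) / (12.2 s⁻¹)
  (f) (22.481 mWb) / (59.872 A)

(b)

Dimensions:
  (a) [kg·m³·s⁻³·A⁻²] / [m·s⁻¹] = kg·m²·s⁻²·A⁻²
  (b) T·m² = Wb·m⁻²·m² = kg·m²·s⁻²·A⁻¹
  (c) V·s·A⁻¹ = J·C⁻¹·s·A⁻¹ = kg·m²·s⁻²·A⁻²
  (d) Wb·A⁻¹ = V·s·A⁻¹ = kg·m²·s⁻²·A⁻²
  (e) [kg·m²·s⁻³·A⁻²] / [s⁻¹] = kg·m²·s⁻²·A⁻²
  (f) [kg·m²·s⁻²·A⁻¹] / [A] = kg·m²·s⁻²·A⁻²
All reduce to kg·m²·s⁻²·A⁻² except (b), which is kg·m²·s⁻²·A⁻¹.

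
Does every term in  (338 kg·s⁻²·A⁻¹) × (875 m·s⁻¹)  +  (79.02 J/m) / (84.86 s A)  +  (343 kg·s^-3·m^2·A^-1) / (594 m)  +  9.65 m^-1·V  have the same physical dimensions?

Dimensions:
  (338 kg·s⁻²·A⁻¹) × (875 m·s⁻¹):  [kg·s⁻²·A⁻¹] · [m·s⁻¹] = kg·m·s⁻³·A⁻¹
  (79.02 J/m) / (84.86 s A):  [kg·m·s⁻²] / [s·A] = kg·m·s⁻³·A⁻¹
  (343 kg·s^-3·m^2·A^-1) / (594 m):  [kg·m²·s⁻³·A⁻¹] / [m] = kg·m·s⁻³·A⁻¹
  9.65 m^-1·V:  V·m⁻¹ = J·C⁻¹·m⁻¹ = kg·m·s⁻³·A⁻¹
Every term reduces to kg·m·s⁻³·A⁻¹.

Yes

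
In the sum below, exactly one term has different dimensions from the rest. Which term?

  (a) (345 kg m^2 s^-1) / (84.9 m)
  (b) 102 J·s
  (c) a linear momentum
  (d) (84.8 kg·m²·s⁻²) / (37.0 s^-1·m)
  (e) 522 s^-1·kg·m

(b)

In SI base units:
  (a) [kg·m²·s⁻¹] / [m] = kg·m·s⁻¹
  (b) J·s = N·m·s = kg·m²·s⁻¹
  (c) [linear momentum] = kg·m·s⁻¹
  (d) [kg·m²·s⁻²] / [m·s⁻¹] = kg·m·s⁻¹
  (e) kg·m·s⁻¹
All reduce to kg·m·s⁻¹ except (b), which is kg·m²·s⁻¹.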